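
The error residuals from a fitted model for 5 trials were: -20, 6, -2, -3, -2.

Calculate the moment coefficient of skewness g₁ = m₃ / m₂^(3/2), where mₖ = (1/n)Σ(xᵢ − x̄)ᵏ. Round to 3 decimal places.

x̄ = (-20 + 6 - 2 - 3 - 2) / 5 = -4.2000
deviations (xᵢ − x̄): -15.8000, 10.2000, 2.2000, 1.2000, 2.2000
Σ(xᵢ − x̄)² = 364.8000 ⇒ m₂ = 364.8000/5 = 72.96000
Σ(xᵢ − x̄)³ = -2860.0800 ⇒ m₃ = -2860.0800/5 = -572.01600
m₂^(3/2) = 72.96000^(1.5) = 623.19970
g₁ = m₃ / m₂^(3/2) = -572.01600 / 623.19970 ≈ -0.918

-0.918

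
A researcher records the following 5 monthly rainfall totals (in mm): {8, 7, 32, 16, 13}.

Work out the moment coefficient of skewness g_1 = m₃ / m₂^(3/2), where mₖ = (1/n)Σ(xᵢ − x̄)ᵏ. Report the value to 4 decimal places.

x̄ = (8 + 7 + 32 + 16 + 13) / 5 = 15.2000
deviations (xᵢ − x̄): -7.2000, -8.2000, 16.8000, 0.8000, -2.2000
Σ(xᵢ − x̄)² = 406.8000 ⇒ m₂ = 406.8000/5 = 81.36000
Σ(xᵢ − x̄)³ = 3806.8800 ⇒ m₃ = 3806.8800/5 = 761.37600
m₂^(3/2) = 81.36000^(1.5) = 733.86540
g_1 = m₃ / m₂^(3/2) = 761.37600 / 733.86540 ≈ 1.0375

1.0375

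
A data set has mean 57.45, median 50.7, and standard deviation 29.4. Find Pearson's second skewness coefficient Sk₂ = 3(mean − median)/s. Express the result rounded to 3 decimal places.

Sk₂ = 3(57.45 − 50.7) / 29.4 = 3 × 6.7500 / 29.4
    = 20.2500 / 29.4 ≈ 0.689

0.689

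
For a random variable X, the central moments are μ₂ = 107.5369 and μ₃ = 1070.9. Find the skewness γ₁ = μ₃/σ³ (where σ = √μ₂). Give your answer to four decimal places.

σ = √μ₂ = √107.5369 = 10.37000
σ³ = μ₂^(3/2) = 1115.15765
γ₁ = μ₃/σ³ = 1070.9 / 1115.15765 ≈ 0.9603

0.9603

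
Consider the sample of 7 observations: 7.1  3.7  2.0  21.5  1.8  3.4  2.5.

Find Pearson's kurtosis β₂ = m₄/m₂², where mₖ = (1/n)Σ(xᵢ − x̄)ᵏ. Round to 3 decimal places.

4.569

x̄ = 6.0000
Σ(xᵢ − x̄)² = 299.4000 ⇒ m₂ = 42.77143
Σ(xᵢ − x̄)⁴ = 58512.4404 ⇒ m₄ = 8358.92006
m₂² = 1829.39510
β₂ = m₄/m₂² = 8358.92006 / 1829.39510 ≈ 4.569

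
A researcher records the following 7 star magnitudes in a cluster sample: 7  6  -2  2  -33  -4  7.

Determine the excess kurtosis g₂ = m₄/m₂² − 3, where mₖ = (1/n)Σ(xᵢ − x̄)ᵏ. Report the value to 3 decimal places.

x̄ = -2.4286
Σ(xᵢ − x̄)² = 1205.7143 ⇒ m₂ = 172.24490
Σ(xᵢ − x̄)⁴ = 894743.3120 ⇒ m₄ = 127820.47314
m₂² = 29668.30487
g₂ = m₄/m₂² − 3 = 4.30832 − 3 ≈ 1.308

1.308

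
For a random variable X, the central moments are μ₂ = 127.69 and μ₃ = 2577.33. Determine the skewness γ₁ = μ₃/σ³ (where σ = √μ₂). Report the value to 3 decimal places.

1.786

σ = √μ₂ = √127.69 = 11.30000
σ³ = μ₂^(3/2) = 1442.89700
γ₁ = μ₃/σ³ = 2577.33 / 1442.89700 ≈ 1.786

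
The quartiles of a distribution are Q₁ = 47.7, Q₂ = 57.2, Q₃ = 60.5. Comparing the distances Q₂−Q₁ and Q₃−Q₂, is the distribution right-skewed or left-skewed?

left-skewed

Q₂ − Q₁ = 9.5;  Q₃ − Q₂ = 3.3
Q₂ − Q₁ > Q₃ − Q₂ ⇒ the lower half is more spread out ⇒ left-skewed.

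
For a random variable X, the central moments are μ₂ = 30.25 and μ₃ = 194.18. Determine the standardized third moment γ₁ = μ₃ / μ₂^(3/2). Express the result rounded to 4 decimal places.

1.1671

σ = √μ₂ = √30.25 = 5.50000
σ³ = μ₂^(3/2) = 166.37500
γ₁ = μ₃/σ³ = 194.18 / 166.37500 ≈ 1.1671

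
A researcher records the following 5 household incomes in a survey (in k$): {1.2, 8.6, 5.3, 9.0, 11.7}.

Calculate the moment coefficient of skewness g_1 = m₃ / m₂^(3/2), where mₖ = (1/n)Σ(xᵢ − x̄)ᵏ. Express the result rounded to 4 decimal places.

x̄ = (1.2 + 8.6 + 5.3 + 9.0 + 11.7) / 5 = 7.1600
deviations (xᵢ − x̄): -5.9600, 1.4400, -1.8600, 1.8400, 4.5400
Σ(xᵢ − x̄)² = 65.0520 ⇒ m₂ = 65.0520/5 = 13.01040
Σ(xᵢ − x̄)³ = -115.3514 ⇒ m₃ = -115.3514/5 = -23.07029
m₂^(3/2) = 13.01040^(1.5) = 46.92842
g_1 = m₃ / m₂^(3/2) = -23.07029 / 46.92842 ≈ -0.4916

-0.4916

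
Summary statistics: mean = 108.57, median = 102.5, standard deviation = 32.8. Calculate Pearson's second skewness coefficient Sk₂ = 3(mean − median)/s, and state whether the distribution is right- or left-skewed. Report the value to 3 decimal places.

Sk₂ = 3(108.57 − 102.5) / 32.8 = 3 × 6.0700 / 32.8
    = 18.2100 / 32.8 ≈ 0.555
Sk₂ > 0 ⇒ mean > median ⇒ right-skewed (positive skew).

0.555, right-skewed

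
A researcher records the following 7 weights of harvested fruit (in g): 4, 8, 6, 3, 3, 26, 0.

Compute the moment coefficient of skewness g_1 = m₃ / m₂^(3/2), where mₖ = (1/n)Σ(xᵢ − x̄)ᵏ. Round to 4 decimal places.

x̄ = (4 + 8 + 6 + 3 + 3 + 26 + 0) / 7 = 7.1429
deviations (xᵢ − x̄): -3.1429, 0.8571, -1.1429, -4.1429, -4.1429, 18.8571, -7.1429
Σ(xᵢ − x̄)² = 452.8571 ⇒ m₂ = 452.8571/7 = 64.69388
Σ(xᵢ − x̄)³ = 6166.8980 ⇒ m₃ = 6166.8980/7 = 880.98542
m₂^(3/2) = 64.69388^(1.5) = 520.34906
g_1 = m₃ / m₂^(3/2) = 880.98542 / 520.34906 ≈ 1.6931

1.6931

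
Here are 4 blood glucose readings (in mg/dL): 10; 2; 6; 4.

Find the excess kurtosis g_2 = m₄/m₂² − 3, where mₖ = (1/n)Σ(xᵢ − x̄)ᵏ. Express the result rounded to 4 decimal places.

-1.1543

x̄ = 5.5000
Σ(xᵢ − x̄)² = 35.0000 ⇒ m₂ = 8.75000
Σ(xᵢ − x̄)⁴ = 565.2500 ⇒ m₄ = 141.31250
m₂² = 76.56250
g_2 = m₄/m₂² − 3 = 1.84571 − 3 ≈ -1.1543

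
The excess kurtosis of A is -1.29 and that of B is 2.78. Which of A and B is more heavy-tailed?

B

Higher excess kurtosis ⇒ heavier tails relative to the normal distribution.
-1.29 vs 2.78: the larger is 2.78, so B has heavier tails. (B is leptokurtic — heavier-than-normal tails; the other is platykurtic.)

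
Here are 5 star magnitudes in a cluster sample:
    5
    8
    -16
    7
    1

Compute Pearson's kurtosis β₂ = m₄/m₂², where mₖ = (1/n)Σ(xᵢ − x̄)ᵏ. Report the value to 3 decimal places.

x̄ = 1.0000
Σ(xᵢ − x̄)² = 390.0000 ⇒ m₂ = 78.00000
Σ(xᵢ − x̄)⁴ = 87474.0000 ⇒ m₄ = 17494.80000
m₂² = 6084.00000
β₂ = m₄/m₂² = 17494.80000 / 6084.00000 ≈ 2.876

2.876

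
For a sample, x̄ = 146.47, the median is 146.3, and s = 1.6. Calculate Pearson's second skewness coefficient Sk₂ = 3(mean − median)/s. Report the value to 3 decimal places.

Sk₂ = 3(146.47 − 146.3) / 1.6 = 3 × 0.1700 / 1.6
    = 0.5100 / 1.6 ≈ 0.319

0.319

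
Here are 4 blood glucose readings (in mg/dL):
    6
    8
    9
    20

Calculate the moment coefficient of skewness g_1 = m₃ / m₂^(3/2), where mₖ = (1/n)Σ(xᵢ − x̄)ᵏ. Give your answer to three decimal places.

1.017

x̄ = (6 + 8 + 9 + 20) / 4 = 10.7500
deviations (xᵢ − x̄): -4.7500, -2.7500, -1.7500, 9.2500
Σ(xᵢ − x̄)² = 118.7500 ⇒ m₂ = 118.7500/4 = 29.68750
Σ(xᵢ − x̄)³ = 658.1250 ⇒ m₃ = 658.1250/4 = 164.53125
m₂^(3/2) = 29.68750^(1.5) = 161.75602
g_1 = m₃ / m₂^(3/2) = 164.53125 / 161.75602 ≈ 1.017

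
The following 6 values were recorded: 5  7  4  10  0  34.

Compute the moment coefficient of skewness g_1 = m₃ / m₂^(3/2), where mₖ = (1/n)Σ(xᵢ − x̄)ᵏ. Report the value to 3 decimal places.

1.497

x̄ = (5 + 7 + 4 + 10 + 0 + 34) / 6 = 10.0000
deviations (xᵢ − x̄): -5.0000, -3.0000, -6.0000, 0.0000, -10.0000, 24.0000
Σ(xᵢ − x̄)² = 746.0000 ⇒ m₂ = 746.0000/6 = 124.33333
Σ(xᵢ − x̄)³ = 12456.0000 ⇒ m₃ = 12456.0000/6 = 2076.00000
m₂^(3/2) = 124.33333^(1.5) = 1386.37707
g_1 = m₃ / m₂^(3/2) = 2076.00000 / 1386.37707 ≈ 1.497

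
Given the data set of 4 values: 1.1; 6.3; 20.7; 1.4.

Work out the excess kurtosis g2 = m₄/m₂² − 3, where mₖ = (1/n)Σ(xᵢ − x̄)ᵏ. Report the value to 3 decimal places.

-0.867

x̄ = 7.3750
Σ(xᵢ − x̄)² = 253.7875 ⇒ m₂ = 63.44688
Σ(xᵢ − x̄)⁴ = 34352.3099 ⇒ m₄ = 8588.07748
m₂² = 4025.50595
g2 = m₄/m₂² − 3 = 2.13342 − 3 ≈ -0.867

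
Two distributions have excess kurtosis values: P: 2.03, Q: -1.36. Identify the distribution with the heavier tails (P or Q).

Higher excess kurtosis ⇒ heavier tails relative to the normal distribution.
2.03 vs -1.36: the larger is 2.03, so P has heavier tails. (P is leptokurtic — heavier-than-normal tails; the other is platykurtic.)

P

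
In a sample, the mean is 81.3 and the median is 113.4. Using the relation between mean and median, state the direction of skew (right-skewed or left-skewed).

mean − median = 81.3 − 113.4 = -32.1
mean < median ⇒ the longer tail is on the left ⇒ left-skewed (negatively skewed).

left-skewed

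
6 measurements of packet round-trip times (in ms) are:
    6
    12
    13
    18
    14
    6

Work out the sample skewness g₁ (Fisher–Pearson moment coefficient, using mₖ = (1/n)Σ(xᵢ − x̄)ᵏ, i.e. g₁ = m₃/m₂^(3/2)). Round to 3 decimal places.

-0.081

x̄ = (6 + 12 + 13 + 18 + 14 + 6) / 6 = 11.5000
deviations (xᵢ − x̄): -5.5000, 0.5000, 1.5000, 6.5000, 2.5000, -5.5000
Σ(xᵢ − x̄)² = 111.5000 ⇒ m₂ = 111.5000/6 = 18.58333
Σ(xᵢ − x̄)³ = -39.0000 ⇒ m₃ = -39.0000/6 = -6.50000
m₂^(3/2) = 18.58333^(1.5) = 80.10976
g₁ = m₃ / m₂^(3/2) = -6.50000 / 80.10976 ≈ -0.081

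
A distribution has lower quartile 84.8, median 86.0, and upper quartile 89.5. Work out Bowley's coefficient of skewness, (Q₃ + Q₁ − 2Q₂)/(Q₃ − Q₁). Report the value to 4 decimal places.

numerator: Q₃ + Q₁ − 2Q₂ = 89.5 + 84.8 − 2×86.0 = 2.3000
denominator: Q₃ − Q₁ = 89.5 − 84.8 = 4.7000
Bowley skewness = 2.3000 / 4.7000 ≈ 0.4894

0.4894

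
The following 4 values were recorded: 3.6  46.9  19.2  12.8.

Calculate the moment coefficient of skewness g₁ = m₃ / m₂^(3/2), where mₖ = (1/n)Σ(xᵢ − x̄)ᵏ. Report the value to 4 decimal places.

x̄ = (3.6 + 46.9 + 19.2 + 12.8) / 4 = 20.6250
deviations (xᵢ − x̄): -17.0250, 26.2750, -1.4250, -7.8250
Σ(xᵢ − x̄)² = 1043.4875 ⇒ m₂ = 1043.4875/4 = 260.87188
Σ(xᵢ − x̄)³ = 12722.8894 ⇒ m₃ = 12722.8894/4 = 3180.72234
m₂^(3/2) = 260.87188^(1.5) = 4213.47954
g₁ = m₃ / m₂^(3/2) = 3180.72234 / 4213.47954 ≈ 0.7549

0.7549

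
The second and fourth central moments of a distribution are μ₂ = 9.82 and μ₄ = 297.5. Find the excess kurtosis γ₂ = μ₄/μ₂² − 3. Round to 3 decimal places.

μ₂² = 9.82² = 96.43240
μ₄/μ₂² = 297.5 / 96.43240 = 3.08506
γ₂ = 3.08506 − 3 ≈ 0.085

0.085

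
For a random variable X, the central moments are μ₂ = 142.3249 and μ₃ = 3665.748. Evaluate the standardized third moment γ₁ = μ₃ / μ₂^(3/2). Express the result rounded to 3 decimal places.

σ = √μ₂ = √142.3249 = 11.93000
σ³ = μ₂^(3/2) = 1697.93606
γ₁ = μ₃/σ³ = 3665.748 / 1697.93606 ≈ 2.159

2.159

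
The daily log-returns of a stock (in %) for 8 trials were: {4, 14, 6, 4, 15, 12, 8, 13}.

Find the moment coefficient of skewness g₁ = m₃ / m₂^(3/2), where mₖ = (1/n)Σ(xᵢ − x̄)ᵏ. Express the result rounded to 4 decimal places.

-0.1031

x̄ = (4 + 14 + 6 + 4 + 15 + 12 + 8 + 13) / 8 = 9.5000
deviations (xᵢ − x̄): -5.5000, 4.5000, -3.5000, -5.5000, 5.5000, 2.5000, -1.5000, 3.5000
Σ(xᵢ − x̄)² = 144.0000 ⇒ m₂ = 144.0000/8 = 18.00000
Σ(xᵢ − x̄)³ = -63.0000 ⇒ m₃ = -63.0000/8 = -7.87500
m₂^(3/2) = 18.00000^(1.5) = 76.36753
g₁ = m₃ / m₂^(3/2) = -7.87500 / 76.36753 ≈ -0.1031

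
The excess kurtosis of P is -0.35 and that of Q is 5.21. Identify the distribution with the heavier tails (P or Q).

Q

Higher excess kurtosis ⇒ heavier tails relative to the normal distribution.
-0.35 vs 5.21: the larger is 5.21, so Q has heavier tails. (Q is leptokurtic — heavier-than-normal tails; the other is platykurtic.)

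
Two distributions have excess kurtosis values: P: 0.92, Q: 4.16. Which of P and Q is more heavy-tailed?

Q

Higher excess kurtosis ⇒ heavier tails relative to the normal distribution.
0.92 vs 4.16: the larger is 4.16, so Q has heavier tails.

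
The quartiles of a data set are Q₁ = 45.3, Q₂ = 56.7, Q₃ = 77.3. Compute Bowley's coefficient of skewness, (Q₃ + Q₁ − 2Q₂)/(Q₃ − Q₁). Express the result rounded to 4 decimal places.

numerator: Q₃ + Q₁ − 2Q₂ = 77.3 + 45.3 − 2×56.7 = 9.2000
denominator: Q₃ − Q₁ = 77.3 − 45.3 = 32.0000
Bowley skewness = 9.2000 / 32.0000 ≈ 0.2875

0.2875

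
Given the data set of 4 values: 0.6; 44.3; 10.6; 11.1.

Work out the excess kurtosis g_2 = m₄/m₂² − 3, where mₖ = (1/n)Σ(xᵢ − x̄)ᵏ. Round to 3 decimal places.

x̄ = 16.6500
Σ(xᵢ − x̄)² = 1089.5300 ⇒ m₂ = 272.38250
Σ(xᵢ − x̄)⁴ = 653142.2380 ⇒ m₄ = 163285.55951
m₂² = 74192.22631
g_2 = m₄/m₂² − 3 = 2.20084 − 3 ≈ -0.799

-0.799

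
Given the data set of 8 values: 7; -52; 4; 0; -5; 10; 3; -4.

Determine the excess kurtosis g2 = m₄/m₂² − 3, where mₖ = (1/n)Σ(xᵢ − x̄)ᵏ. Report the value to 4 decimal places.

x̄ = -4.6250
Σ(xᵢ − x̄)² = 2747.8750 ⇒ m₂ = 343.48438
Σ(xᵢ − x̄)⁴ = 5110673.4941 ⇒ m₄ = 638834.18677
m₂² = 117981.51587
g2 = m₄/m₂² − 3 = 5.41470 − 3 ≈ 2.4147

2.4147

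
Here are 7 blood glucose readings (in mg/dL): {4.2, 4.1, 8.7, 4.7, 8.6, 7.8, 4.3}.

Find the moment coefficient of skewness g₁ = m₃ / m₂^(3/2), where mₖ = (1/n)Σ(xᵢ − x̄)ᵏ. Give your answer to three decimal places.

0.316

x̄ = (4.2 + 4.1 + 8.7 + 4.7 + 8.6 + 7.8 + 4.3) / 7 = 6.0571
deviations (xᵢ − x̄): -1.8571, -1.9571, 2.6429, -1.3571, 2.5429, 1.7429, -1.7571
Σ(xᵢ − x̄)² = 28.6971 ⇒ m₂ = 28.6971/7 = 4.09959
Σ(xᵢ − x̄)³ = 18.3692 ⇒ m₃ = 18.3692/7 = 2.62417
m₂^(3/2) = 4.09959^(1.5) = 8.30063
g₁ = m₃ / m₂^(3/2) = 2.62417 / 8.30063 ≈ 0.316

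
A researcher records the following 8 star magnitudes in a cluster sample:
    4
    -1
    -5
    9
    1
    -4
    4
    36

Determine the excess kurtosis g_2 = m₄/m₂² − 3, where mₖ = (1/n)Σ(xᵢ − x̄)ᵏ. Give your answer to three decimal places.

1.852

x̄ = 5.5000
Σ(xᵢ − x̄)² = 1210.0000 ⇒ m₂ = 151.25000
Σ(xᵢ − x̄)⁴ = 888020.5000 ⇒ m₄ = 111002.56250
m₂² = 22876.56250
g_2 = m₄/m₂² − 3 = 4.85224 − 3 ≈ 1.852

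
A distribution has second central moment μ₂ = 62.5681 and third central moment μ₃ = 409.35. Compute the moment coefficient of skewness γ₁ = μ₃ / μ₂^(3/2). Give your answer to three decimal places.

σ = √μ₂ = √62.5681 = 7.91000
σ³ = μ₂^(3/2) = 494.91367
γ₁ = μ₃/σ³ = 409.35 / 494.91367 ≈ 0.827

0.827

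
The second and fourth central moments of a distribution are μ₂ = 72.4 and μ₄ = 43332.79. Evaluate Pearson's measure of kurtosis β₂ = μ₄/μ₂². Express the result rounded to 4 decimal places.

μ₂² = 72.4² = 5241.76000
μ₄/μ₂² = 43332.79 / 5241.76000 = 8.26684
β₂ ≈ 8.2668

8.2668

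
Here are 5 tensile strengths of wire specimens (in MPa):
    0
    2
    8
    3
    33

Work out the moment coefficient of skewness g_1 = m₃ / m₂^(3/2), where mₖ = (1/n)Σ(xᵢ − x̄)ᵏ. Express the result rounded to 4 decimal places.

x̄ = (0 + 2 + 8 + 3 + 33) / 5 = 9.2000
deviations (xᵢ − x̄): -9.2000, -7.2000, -1.2000, -6.2000, 23.8000
Σ(xᵢ − x̄)² = 742.8000 ⇒ m₂ = 742.8000/5 = 148.56000
Σ(xᵢ − x̄)³ = 12089.2800 ⇒ m₃ = 12089.2800/5 = 2417.85600
m₂^(3/2) = 148.56000^(1.5) = 1810.72641
g_1 = m₃ / m₂^(3/2) = 2417.85600 / 1810.72641 ≈ 1.3353

1.3353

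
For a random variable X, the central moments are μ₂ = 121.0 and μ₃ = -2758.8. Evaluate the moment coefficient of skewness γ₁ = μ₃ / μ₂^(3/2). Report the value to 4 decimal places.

-2.0727

σ = √μ₂ = √121.0 = 11.00000
σ³ = μ₂^(3/2) = 1331.00000
γ₁ = μ₃/σ³ = -2758.8 / 1331.00000 ≈ -2.0727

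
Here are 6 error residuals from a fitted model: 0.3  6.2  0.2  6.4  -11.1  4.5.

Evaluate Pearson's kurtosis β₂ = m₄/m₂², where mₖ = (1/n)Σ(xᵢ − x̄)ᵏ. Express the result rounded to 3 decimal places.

x̄ = 1.0833
Σ(xᵢ − x̄)² = 215.9483 ⇒ m₂ = 35.99139
Σ(xᵢ − x̄)⁴ = 23654.2225 ⇒ m₄ = 3942.37042
m₂² = 1295.38007
β₂ = m₄/m₂² = 3942.37042 / 1295.38007 ≈ 3.043

3.043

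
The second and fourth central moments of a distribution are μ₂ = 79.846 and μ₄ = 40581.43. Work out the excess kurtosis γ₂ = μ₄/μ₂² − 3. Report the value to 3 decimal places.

μ₂² = 79.846² = 6375.38372
μ₄/μ₂² = 40581.43 / 6375.38372 = 6.36533
γ₂ = 6.36533 − 3 ≈ 3.365

3.365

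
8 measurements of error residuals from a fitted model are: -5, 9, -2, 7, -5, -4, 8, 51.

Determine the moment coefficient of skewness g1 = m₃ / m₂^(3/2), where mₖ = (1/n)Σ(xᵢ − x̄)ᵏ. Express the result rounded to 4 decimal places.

1.8169

x̄ = (-5 + 9 - 2 + 7 - 5 - 4 + 8 + 51) / 8 = 7.3750
deviations (xᵢ − x̄): -12.3750, 1.6250, -9.3750, -0.3750, -12.3750, -11.3750, 0.6250, 43.6250
Σ(xᵢ − x̄)² = 2429.8750 ⇒ m₂ = 2429.8750/8 = 303.73438
Σ(xᵢ − x̄)³ = 76942.9688 ⇒ m₃ = 76942.9688/8 = 9617.87109
m₂^(3/2) = 303.73438^(1.5) = 5293.47564
g1 = m₃ / m₂^(3/2) = 9617.87109 / 5293.47564 ≈ 1.8169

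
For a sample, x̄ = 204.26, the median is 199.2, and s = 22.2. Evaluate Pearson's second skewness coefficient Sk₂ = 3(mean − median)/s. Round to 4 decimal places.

Sk₂ = 3(204.26 − 199.2) / 22.2 = 3 × 5.0600 / 22.2
    = 15.1800 / 22.2 ≈ 0.6838

0.6838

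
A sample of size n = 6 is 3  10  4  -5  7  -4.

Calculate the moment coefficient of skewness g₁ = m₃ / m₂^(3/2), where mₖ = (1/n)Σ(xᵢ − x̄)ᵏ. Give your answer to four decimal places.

x̄ = (3 + 10 + 4 - 5 + 7 - 4) / 6 = 2.5000
deviations (xᵢ − x̄): 0.5000, 7.5000, 1.5000, -7.5000, 4.5000, -6.5000
Σ(xᵢ − x̄)² = 177.5000 ⇒ m₂ = 177.5000/6 = 29.58333
Σ(xᵢ − x̄)³ = -180.0000 ⇒ m₃ = -180.0000/6 = -30.00000
m₂^(3/2) = 29.58333^(1.5) = 160.90542
g₁ = m₃ / m₂^(3/2) = -30.00000 / 160.90542 ≈ -0.1864

-0.1864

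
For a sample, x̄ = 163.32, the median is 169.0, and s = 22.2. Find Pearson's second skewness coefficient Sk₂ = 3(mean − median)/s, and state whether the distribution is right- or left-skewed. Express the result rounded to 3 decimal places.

-0.768, left-skewed

Sk₂ = 3(163.32 − 169.0) / 22.2 = 3 × -5.6800 / 22.2
    = -17.0400 / 22.2 ≈ -0.768
Sk₂ < 0 ⇒ mean < median ⇒ left-skewed (negative skew).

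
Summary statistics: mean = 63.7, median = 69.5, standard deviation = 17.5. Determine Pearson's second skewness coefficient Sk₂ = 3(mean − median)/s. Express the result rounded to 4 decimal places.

Sk₂ = 3(63.7 − 69.5) / 17.5 = 3 × -5.8000 / 17.5
    = -17.4000 / 17.5 ≈ -0.9943

-0.9943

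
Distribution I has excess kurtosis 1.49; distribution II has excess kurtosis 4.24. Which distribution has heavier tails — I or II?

II

Higher excess kurtosis ⇒ heavier tails relative to the normal distribution.
1.49 vs 4.24: the larger is 4.24, so II has heavier tails.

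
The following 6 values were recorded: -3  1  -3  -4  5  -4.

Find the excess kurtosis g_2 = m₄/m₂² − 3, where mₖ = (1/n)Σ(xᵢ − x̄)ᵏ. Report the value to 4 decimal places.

-0.5329

x̄ = -1.3333
Σ(xᵢ − x̄)² = 65.3333 ⇒ m₂ = 10.88889
Σ(xᵢ − x̄)⁴ = 1755.1111 ⇒ m₄ = 292.51852
m₂² = 118.56790
g_2 = m₄/m₂² − 3 = 2.46710 − 3 ≈ -0.5329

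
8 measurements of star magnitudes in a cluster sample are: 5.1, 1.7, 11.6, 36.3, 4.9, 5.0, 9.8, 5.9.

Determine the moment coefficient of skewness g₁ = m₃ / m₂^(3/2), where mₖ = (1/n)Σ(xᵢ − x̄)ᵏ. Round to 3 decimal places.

x̄ = (5.1 + 1.7 + 11.6 + 36.3 + 4.9 + 5.0 + 9.8 + 5.9) / 8 = 10.0375
deviations (xᵢ − x̄): -4.9375, -8.3375, 1.5625, 26.2625, -5.1375, -5.0375, -0.2375, -4.1375
Σ(xᵢ − x̄)² = 854.9987 ⇒ m₂ = 854.9987/8 = 106.87484
Σ(xᵢ − x̄)³ = 17083.3392 ⇒ m₃ = 17083.3392/8 = 2135.41740
m₂^(3/2) = 106.87484^(1.5) = 1104.87523
g₁ = m₃ / m₂^(3/2) = 2135.41740 / 1104.87523 ≈ 1.933

1.933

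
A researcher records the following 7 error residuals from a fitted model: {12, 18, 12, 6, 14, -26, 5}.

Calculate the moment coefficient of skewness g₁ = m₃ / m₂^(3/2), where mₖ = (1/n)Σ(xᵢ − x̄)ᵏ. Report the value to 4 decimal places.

x̄ = (12 + 18 + 12 + 6 + 14 - 26 + 5) / 7 = 5.8571
deviations (xᵢ − x̄): 6.1429, 12.1429, 6.1429, 0.1429, 8.1429, -31.8571, -0.8571
Σ(xᵢ − x̄)² = 1304.8571 ⇒ m₂ = 1304.8571/7 = 186.40816
Σ(xᵢ − x̄)³ = -29537.7551 ⇒ m₃ = -29537.7551/7 = -4219.67930
m₂^(3/2) = 186.40816^(1.5) = 2545.05628
g₁ = m₃ / m₂^(3/2) = -4219.67930 / 2545.05628 ≈ -1.6580

-1.6580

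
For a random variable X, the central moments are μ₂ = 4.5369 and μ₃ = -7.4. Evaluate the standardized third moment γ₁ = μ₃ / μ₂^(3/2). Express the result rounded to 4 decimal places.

-0.7658

σ = √μ₂ = √4.5369 = 2.13000
σ³ = μ₂^(3/2) = 9.66360
γ₁ = μ₃/σ³ = -7.4 / 9.66360 ≈ -0.7658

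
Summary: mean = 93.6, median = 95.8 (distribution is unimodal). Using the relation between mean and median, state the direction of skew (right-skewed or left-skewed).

mean − median = 93.6 − 95.8 = -2.2
mean < median ⇒ the longer tail is on the left ⇒ left-skewed (negatively skewed).

left-skewed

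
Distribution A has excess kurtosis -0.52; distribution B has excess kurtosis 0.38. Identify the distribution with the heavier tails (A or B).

Higher excess kurtosis ⇒ heavier tails relative to the normal distribution.
-0.52 vs 0.38: the larger is 0.38, so B has heavier tails. (B is leptokurtic — heavier-than-normal tails; the other is platykurtic.)

B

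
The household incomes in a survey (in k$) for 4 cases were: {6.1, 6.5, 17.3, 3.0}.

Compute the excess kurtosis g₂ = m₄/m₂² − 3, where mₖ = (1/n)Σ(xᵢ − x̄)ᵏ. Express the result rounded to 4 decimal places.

-0.7974

x̄ = 8.2250
Σ(xᵢ − x̄)² = 117.1475 ⇒ m₂ = 29.28688
Σ(xᵢ − x̄)⁴ = 7557.0183 ⇒ m₄ = 1889.25458
m₂² = 857.72105
g₂ = m₄/m₂² − 3 = 2.20264 − 3 ≈ -0.7974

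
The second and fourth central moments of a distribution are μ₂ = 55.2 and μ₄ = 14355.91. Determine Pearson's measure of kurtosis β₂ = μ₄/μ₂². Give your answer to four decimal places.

4.7114

μ₂² = 55.2² = 3047.04000
μ₄/μ₂² = 14355.91 / 3047.04000 = 4.71143
β₂ ≈ 4.7114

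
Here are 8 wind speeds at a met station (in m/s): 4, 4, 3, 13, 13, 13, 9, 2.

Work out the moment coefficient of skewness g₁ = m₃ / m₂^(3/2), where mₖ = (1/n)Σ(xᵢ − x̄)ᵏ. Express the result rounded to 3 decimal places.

0.125

x̄ = (4 + 4 + 3 + 13 + 13 + 13 + 9 + 2) / 8 = 7.6250
deviations (xᵢ − x̄): -3.6250, -3.6250, -4.6250, 5.3750, 5.3750, 5.3750, 1.3750, -5.6250
Σ(xᵢ − x̄)² = 167.8750 ⇒ m₂ = 167.8750/8 = 20.98438
Σ(xᵢ − x̄)³ = 96.2813 ⇒ m₃ = 96.2813/8 = 12.03516
m₂^(3/2) = 20.98438^(1.5) = 96.12671
g₁ = m₃ / m₂^(3/2) = 12.03516 / 96.12671 ≈ 0.125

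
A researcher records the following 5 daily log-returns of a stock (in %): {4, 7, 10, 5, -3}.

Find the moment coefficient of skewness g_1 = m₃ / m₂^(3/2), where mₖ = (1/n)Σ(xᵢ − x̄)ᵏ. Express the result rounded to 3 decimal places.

-0.666

x̄ = (4 + 7 + 10 + 5 - 3) / 5 = 4.6000
deviations (xᵢ − x̄): -0.6000, 2.4000, 5.4000, 0.4000, -7.6000
Σ(xᵢ − x̄)² = 93.2000 ⇒ m₂ = 93.2000/5 = 18.64000
Σ(xᵢ − x̄)³ = -267.8400 ⇒ m₃ = -267.8400/5 = -53.56800
m₂^(3/2) = 18.64000^(1.5) = 80.47646
g_1 = m₃ / m₂^(3/2) = -53.56800 / 80.47646 ≈ -0.666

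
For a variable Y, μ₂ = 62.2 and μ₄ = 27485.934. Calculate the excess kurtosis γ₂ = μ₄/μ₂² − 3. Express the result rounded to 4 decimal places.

4.1044

μ₂² = 62.2² = 3868.84000
μ₄/μ₂² = 27485.934 / 3868.84000 = 7.10444
γ₂ = 7.10444 − 3 ≈ 4.1044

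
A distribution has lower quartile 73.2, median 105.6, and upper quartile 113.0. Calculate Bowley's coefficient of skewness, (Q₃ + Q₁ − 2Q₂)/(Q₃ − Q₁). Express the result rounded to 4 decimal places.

numerator: Q₃ + Q₁ − 2Q₂ = 113.0 + 73.2 − 2×105.6 = -25.0000
denominator: Q₃ − Q₁ = 113.0 − 73.2 = 39.8000
Bowley skewness = -25.0000 / 39.8000 ≈ -0.6281

-0.6281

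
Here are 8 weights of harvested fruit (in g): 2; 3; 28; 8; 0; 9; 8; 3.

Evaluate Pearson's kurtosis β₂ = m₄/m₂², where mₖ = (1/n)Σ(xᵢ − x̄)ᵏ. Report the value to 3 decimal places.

x̄ = 7.6250
Σ(xᵢ − x̄)² = 549.8750 ⇒ m₂ = 68.73438
Σ(xᵢ − x̄)⁴ = 177641.9316 ⇒ m₄ = 22205.24146
m₂² = 4724.41431
β₂ = m₄/m₂² = 22205.24146 / 4724.41431 ≈ 4.700

4.700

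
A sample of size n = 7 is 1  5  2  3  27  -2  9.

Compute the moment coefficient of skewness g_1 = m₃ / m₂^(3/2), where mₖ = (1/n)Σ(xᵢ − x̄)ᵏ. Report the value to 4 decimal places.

x̄ = (1 + 5 + 2 + 3 + 27 - 2 + 9) / 7 = 6.4286
deviations (xᵢ − x̄): -5.4286, -1.4286, -4.4286, -3.4286, 20.5714, -8.4286, 2.5714
Σ(xᵢ − x̄)² = 563.7143 ⇒ m₂ = 563.7143/7 = 80.53061
Σ(xᵢ − x̄)³ = 7833.6735 ⇒ m₃ = 7833.6735/7 = 1119.09621
m₂^(3/2) = 80.53061^(1.5) = 722.67245
g_1 = m₃ / m₂^(3/2) = 1119.09621 / 722.67245 ≈ 1.5486

1.5486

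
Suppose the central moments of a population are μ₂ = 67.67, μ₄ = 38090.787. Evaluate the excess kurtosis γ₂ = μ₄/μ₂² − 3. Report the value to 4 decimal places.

μ₂² = 67.67² = 4579.22890
μ₄/μ₂² = 38090.787 / 4579.22890 = 8.31817
γ₂ = 8.31817 − 3 ≈ 5.3182

5.3182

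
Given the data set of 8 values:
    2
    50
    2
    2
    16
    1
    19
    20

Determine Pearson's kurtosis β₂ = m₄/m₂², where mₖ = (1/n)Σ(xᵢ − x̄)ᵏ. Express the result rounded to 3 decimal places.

3.683

x̄ = 14.0000
Σ(xᵢ − x̄)² = 1962.0000 ⇒ m₂ = 245.25000
Σ(xᵢ − x̄)⁴ = 1772322.0000 ⇒ m₄ = 221540.25000
m₂² = 60147.56250
β₂ = m₄/m₂² = 221540.25000 / 60147.56250 ≈ 3.683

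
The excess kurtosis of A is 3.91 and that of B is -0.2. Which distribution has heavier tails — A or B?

A

Higher excess kurtosis ⇒ heavier tails relative to the normal distribution.
3.91 vs -0.2: the larger is 3.91, so A has heavier tails. (A is leptokurtic — heavier-than-normal tails; the other is platykurtic.)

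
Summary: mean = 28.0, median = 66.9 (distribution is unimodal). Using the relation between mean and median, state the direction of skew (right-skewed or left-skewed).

left-skewed

mean − median = 28.0 − 66.9 = -38.9
mean < median ⇒ the longer tail is on the left ⇒ left-skewed (negatively skewed).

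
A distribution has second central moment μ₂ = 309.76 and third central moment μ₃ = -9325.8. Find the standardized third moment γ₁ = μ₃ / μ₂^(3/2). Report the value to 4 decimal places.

σ = √μ₂ = √309.76 = 17.60000
σ³ = μ₂^(3/2) = 5451.77600
γ₁ = μ₃/σ³ = -9325.8 / 5451.77600 ≈ -1.7106

-1.7106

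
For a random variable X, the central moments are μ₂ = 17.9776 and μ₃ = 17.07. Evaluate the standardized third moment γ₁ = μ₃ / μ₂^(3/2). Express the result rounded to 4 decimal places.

σ = √μ₂ = √17.9776 = 4.24000
σ³ = μ₂^(3/2) = 76.22502
γ₁ = μ₃/σ³ = 17.07 / 76.22502 ≈ 0.2239

0.2239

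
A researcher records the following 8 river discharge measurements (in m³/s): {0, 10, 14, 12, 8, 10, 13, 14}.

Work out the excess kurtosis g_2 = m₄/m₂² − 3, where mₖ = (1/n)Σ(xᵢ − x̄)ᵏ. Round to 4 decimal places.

x̄ = 10.1250
Σ(xᵢ − x̄)² = 148.8750 ⇒ m₂ = 18.60938
Σ(xᵢ − x̄)⁴ = 11061.4629 ⇒ m₄ = 1382.68286
m₂² = 346.30884
g_2 = m₄/m₂² − 3 = 3.99263 − 3 ≈ 0.9926

0.9926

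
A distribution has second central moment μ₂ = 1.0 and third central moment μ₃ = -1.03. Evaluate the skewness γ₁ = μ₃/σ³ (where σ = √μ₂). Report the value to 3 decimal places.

σ = √μ₂ = √1.0 = 1.00000
σ³ = μ₂^(3/2) = 1.00000
γ₁ = μ₃/σ³ = -1.03 / 1.00000 ≈ -1.030

-1.030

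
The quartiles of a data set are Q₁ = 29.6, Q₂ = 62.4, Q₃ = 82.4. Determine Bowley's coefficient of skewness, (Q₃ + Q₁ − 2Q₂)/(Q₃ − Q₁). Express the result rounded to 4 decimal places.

-0.2424

numerator: Q₃ + Q₁ − 2Q₂ = 82.4 + 29.6 − 2×62.4 = -12.8000
denominator: Q₃ − Q₁ = 82.4 − 29.6 = 52.8000
Bowley skewness = -12.8000 / 52.8000 ≈ -0.2424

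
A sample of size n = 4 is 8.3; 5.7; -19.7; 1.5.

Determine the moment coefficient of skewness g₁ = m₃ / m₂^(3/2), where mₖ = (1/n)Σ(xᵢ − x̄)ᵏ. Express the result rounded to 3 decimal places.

-0.994

x̄ = (8.3 + 5.7 - 19.7 + 1.5) / 4 = -1.0500
deviations (xᵢ − x̄): 9.3500, 6.7500, -18.6500, 2.5500
Σ(xᵢ − x̄)² = 487.3100 ⇒ m₂ = 487.3100/4 = 121.82750
Σ(xᵢ − x̄)³ = -5345.3610 ⇒ m₃ = -5345.3610/4 = -1336.34025
m₂^(3/2) = 121.82750^(1.5) = 1344.67707
g₁ = m₃ / m₂^(3/2) = -1336.34025 / 1344.67707 ≈ -0.994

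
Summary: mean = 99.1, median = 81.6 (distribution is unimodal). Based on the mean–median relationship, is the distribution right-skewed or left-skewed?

mean − median = 99.1 − 81.6 = 17.5
mean > median ⇒ the longer tail is on the right ⇒ right-skewed (positively skewed).

right-skewed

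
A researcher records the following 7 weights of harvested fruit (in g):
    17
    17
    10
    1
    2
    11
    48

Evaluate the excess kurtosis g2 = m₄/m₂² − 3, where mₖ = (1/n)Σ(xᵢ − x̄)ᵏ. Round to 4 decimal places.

0.8319

x̄ = 15.1429
Σ(xᵢ − x̄)² = 1502.8571 ⇒ m₂ = 214.69388
Σ(xᵢ − x̄)⁴ = 1236381.8892 ⇒ m₄ = 176625.98417
m₂² = 46093.46106
g2 = m₄/m₂² − 3 = 3.83191 − 3 ≈ 0.8319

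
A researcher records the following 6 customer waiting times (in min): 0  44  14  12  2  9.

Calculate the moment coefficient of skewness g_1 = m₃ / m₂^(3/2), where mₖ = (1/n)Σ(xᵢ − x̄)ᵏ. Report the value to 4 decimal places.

1.3189

x̄ = (0 + 44 + 14 + 12 + 2 + 9) / 6 = 13.5000
deviations (xᵢ − x̄): -13.5000, 30.5000, 0.5000, -1.5000, -11.5000, -4.5000
Σ(xᵢ − x̄)² = 1267.5000 ⇒ m₂ = 1267.5000/6 = 211.25000
Σ(xᵢ − x̄)³ = 24297.0000 ⇒ m₃ = 24297.0000/6 = 4049.50000
m₂^(3/2) = 211.25000^(1.5) = 3070.40084
g_1 = m₃ / m₂^(3/2) = 4049.50000 / 3070.40084 ≈ 1.3189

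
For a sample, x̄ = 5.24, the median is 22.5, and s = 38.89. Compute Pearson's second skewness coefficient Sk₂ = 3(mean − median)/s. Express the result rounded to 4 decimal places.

-1.3314

Sk₂ = 3(5.24 − 22.5) / 38.89 = 3 × -17.2600 / 38.89
    = -51.7800 / 38.89 ≈ -1.3314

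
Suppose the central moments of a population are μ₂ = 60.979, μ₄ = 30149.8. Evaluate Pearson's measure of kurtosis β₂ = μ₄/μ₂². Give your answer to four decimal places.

μ₂² = 60.979² = 3718.43844
μ₄/μ₂² = 30149.8 / 3718.43844 = 8.10819
β₂ ≈ 8.1082

8.1082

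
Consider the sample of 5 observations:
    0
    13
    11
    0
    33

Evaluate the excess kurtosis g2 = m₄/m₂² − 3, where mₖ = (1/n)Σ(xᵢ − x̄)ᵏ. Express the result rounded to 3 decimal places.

x̄ = 11.4000
Σ(xᵢ − x̄)² = 729.2000 ⇒ m₂ = 145.84000
Σ(xᵢ − x̄)⁴ = 251464.0160 ⇒ m₄ = 50292.80320
m₂² = 21269.30560
g2 = m₄/m₂² − 3 = 2.36457 − 3 ≈ -0.635

-0.635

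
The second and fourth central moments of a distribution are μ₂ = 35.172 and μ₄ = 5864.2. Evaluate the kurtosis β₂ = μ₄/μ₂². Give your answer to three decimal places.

μ₂² = 35.172² = 1237.06958
μ₄/μ₂² = 5864.2 / 1237.06958 = 4.74040
β₂ ≈ 4.740

4.740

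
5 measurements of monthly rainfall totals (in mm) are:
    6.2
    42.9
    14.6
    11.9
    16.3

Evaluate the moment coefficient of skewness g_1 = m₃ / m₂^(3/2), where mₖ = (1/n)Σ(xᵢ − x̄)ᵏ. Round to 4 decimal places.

x̄ = (6.2 + 42.9 + 14.6 + 11.9 + 16.3) / 5 = 18.3800
deviations (xᵢ − x̄): -12.1800, 24.5200, -3.7800, -6.4800, -2.0800
Σ(xᵢ − x̄)² = 810.1880 ⇒ m₂ = 810.1880/5 = 162.03760
Σ(xᵢ − x̄)³ = 12600.1303 ⇒ m₃ = 12600.1303/5 = 2520.02606
m₂^(3/2) = 162.03760^(1.5) = 2062.64127
g_1 = m₃ / m₂^(3/2) = 2520.02606 / 2062.64127 ≈ 1.2217

1.2217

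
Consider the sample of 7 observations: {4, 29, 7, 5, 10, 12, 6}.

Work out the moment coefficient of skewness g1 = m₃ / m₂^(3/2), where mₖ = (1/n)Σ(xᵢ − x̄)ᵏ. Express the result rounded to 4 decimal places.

1.6247

x̄ = (4 + 29 + 7 + 5 + 10 + 12 + 6) / 7 = 10.4286
deviations (xᵢ − x̄): -6.4286, 18.5714, -3.4286, -5.4286, -0.4286, 1.5714, -4.4286
Σ(xᵢ − x̄)² = 449.7143 ⇒ m₂ = 449.7143/7 = 64.24490
Σ(xᵢ − x̄)³ = 5856.2449 ⇒ m₃ = 5856.2449/7 = 836.60641
m₂^(3/2) = 64.24490^(1.5) = 514.94159
g1 = m₃ / m₂^(3/2) = 836.60641 / 514.94159 ≈ 1.6247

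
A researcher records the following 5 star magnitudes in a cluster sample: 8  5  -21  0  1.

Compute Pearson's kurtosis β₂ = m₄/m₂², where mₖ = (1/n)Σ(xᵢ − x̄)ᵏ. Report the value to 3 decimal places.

2.892

x̄ = -1.4000
Σ(xᵢ − x̄)² = 521.2000 ⇒ m₂ = 104.24000
Σ(xᵢ − x̄)⁴ = 157101.1360 ⇒ m₄ = 31420.22720
m₂² = 10865.97760
β₂ = m₄/m₂² = 31420.22720 / 10865.97760 ≈ 2.892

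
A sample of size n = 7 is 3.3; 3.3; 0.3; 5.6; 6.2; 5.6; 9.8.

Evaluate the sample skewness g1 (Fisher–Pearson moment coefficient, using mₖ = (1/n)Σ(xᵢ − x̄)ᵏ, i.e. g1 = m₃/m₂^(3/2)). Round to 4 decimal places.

x̄ = (3.3 + 3.3 + 0.3 + 5.6 + 6.2 + 5.6 + 9.8) / 7 = 4.8714
deviations (xᵢ − x̄): -1.5714, -1.5714, -4.5714, 0.7286, 1.3286, 0.7286, 4.9286
Σ(xᵢ − x̄)² = 52.9543 ⇒ m₂ = 52.9543/7 = 7.56490
Σ(xᵢ − x̄)³ = 19.5431 ⇒ m₃ = 19.5431/7 = 2.79187
m₂^(3/2) = 7.56490^(1.5) = 20.80677
g1 = m₃ / m₂^(3/2) = 2.79187 / 20.80677 ≈ 0.1342

0.1342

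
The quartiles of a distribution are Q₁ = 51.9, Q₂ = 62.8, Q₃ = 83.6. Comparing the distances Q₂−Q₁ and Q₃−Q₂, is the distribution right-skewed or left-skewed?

right-skewed

Q₂ − Q₁ = 10.9;  Q₃ − Q₂ = 20.8
Q₃ − Q₂ > Q₂ − Q₁ ⇒ the upper half is more spread out ⇒ right-skewed.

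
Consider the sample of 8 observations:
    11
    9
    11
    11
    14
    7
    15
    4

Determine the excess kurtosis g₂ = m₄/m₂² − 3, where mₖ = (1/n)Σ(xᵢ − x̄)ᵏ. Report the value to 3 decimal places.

x̄ = 10.2500
Σ(xᵢ − x̄)² = 89.5000 ⇒ m₂ = 11.18750
Σ(xᵢ − x̄)⁴ = 2347.6563 ⇒ m₄ = 293.45703
m₂² = 125.16016
g₂ = m₄/m₂² − 3 = 2.34465 − 3 ≈ -0.655

-0.655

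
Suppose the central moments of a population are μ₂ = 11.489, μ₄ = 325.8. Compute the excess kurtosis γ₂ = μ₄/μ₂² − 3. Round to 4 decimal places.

μ₂² = 11.489² = 131.99712
μ₄/μ₂² = 325.8 / 131.99712 = 2.46824
γ₂ = 2.46824 − 3 ≈ -0.5318

-0.5318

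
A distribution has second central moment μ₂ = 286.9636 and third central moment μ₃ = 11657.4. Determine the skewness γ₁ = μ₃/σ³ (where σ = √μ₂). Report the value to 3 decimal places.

σ = √μ₂ = √286.9636 = 16.94000
σ³ = μ₂^(3/2) = 4861.16338
γ₁ = μ₃/σ³ = 11657.4 / 4861.16338 ≈ 2.398

2.398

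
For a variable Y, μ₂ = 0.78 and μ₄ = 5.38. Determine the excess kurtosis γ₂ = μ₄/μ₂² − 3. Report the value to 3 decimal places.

μ₂² = 0.78² = 0.60840
μ₄/μ₂² = 5.38 / 0.60840 = 8.84287
γ₂ = 8.84287 − 3 ≈ 5.843

5.843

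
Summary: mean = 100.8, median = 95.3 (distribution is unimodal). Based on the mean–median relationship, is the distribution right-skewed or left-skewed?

mean − median = 100.8 − 95.3 = 5.5
mean > median ⇒ the longer tail is on the right ⇒ right-skewed (positively skewed).

right-skewed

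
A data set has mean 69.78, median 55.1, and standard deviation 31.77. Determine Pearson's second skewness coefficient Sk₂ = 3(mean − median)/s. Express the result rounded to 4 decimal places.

Sk₂ = 3(69.78 − 55.1) / 31.77 = 3 × 14.6800 / 31.77
    = 44.0400 / 31.77 ≈ 1.3862

1.3862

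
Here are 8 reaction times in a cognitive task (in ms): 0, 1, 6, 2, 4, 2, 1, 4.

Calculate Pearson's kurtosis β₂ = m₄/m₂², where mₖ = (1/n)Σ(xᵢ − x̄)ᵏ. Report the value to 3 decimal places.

x̄ = 2.5000
Σ(xᵢ − x̄)² = 28.0000 ⇒ m₂ = 3.50000
Σ(xᵢ − x̄)⁴ = 209.5000 ⇒ m₄ = 26.18750
m₂² = 12.25000
β₂ = m₄/m₂² = 26.18750 / 12.25000 ≈ 2.138

2.138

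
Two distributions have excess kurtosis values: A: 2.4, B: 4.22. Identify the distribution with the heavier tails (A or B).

Higher excess kurtosis ⇒ heavier tails relative to the normal distribution.
2.4 vs 4.22: the larger is 4.22, so B has heavier tails.

B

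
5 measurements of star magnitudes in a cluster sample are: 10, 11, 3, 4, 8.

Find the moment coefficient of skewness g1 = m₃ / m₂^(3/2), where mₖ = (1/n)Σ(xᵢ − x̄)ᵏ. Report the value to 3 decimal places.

-0.182

x̄ = (10 + 11 + 3 + 4 + 8) / 5 = 7.2000
deviations (xᵢ − x̄): 2.8000, 3.8000, -4.2000, -3.2000, 0.8000
Σ(xᵢ − x̄)² = 50.8000 ⇒ m₂ = 50.8000/5 = 10.16000
Σ(xᵢ − x̄)³ = -29.5200 ⇒ m₃ = -29.5200/5 = -5.90400
m₂^(3/2) = 10.16000^(1.5) = 32.38475
g1 = m₃ / m₂^(3/2) = -5.90400 / 32.38475 ≈ -0.182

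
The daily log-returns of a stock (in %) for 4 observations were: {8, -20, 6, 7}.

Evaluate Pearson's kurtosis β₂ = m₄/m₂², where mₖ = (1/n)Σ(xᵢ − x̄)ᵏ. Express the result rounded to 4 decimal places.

x̄ = 0.2500
Σ(xᵢ − x̄)² = 548.7500 ⇒ m₂ = 137.18750
Σ(xᵢ − x̄)⁴ = 174927.8281 ⇒ m₄ = 43731.95703
m₂² = 18820.41016
β₂ = m₄/m₂² = 43731.95703 / 18820.41016 ≈ 2.3236

2.3236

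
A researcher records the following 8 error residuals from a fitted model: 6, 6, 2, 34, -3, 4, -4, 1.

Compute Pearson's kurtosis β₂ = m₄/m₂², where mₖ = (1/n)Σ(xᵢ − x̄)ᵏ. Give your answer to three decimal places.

5.122

x̄ = 5.7500
Σ(xᵢ − x̄)² = 1009.5000 ⇒ m₂ = 126.18750
Σ(xᵢ − x̄)⁴ = 652518.6563 ⇒ m₄ = 81564.83203
m₂² = 15923.28516
β₂ = m₄/m₂² = 81564.83203 / 15923.28516 ≈ 5.122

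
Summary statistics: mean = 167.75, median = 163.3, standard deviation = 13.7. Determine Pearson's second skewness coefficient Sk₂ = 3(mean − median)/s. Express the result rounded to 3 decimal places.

Sk₂ = 3(167.75 − 163.3) / 13.7 = 3 × 4.4500 / 13.7
    = 13.3500 / 13.7 ≈ 0.974

0.974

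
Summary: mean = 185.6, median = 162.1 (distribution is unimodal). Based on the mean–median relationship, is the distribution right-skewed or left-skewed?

mean − median = 185.6 − 162.1 = 23.5
mean > median ⇒ the longer tail is on the right ⇒ right-skewed (positively skewed).

right-skewed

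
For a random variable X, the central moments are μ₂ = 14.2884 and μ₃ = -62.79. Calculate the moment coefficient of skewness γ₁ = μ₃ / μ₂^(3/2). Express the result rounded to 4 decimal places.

-1.1626

σ = √μ₂ = √14.2884 = 3.78000
σ³ = μ₂^(3/2) = 54.01015
γ₁ = μ₃/σ³ = -62.79 / 54.01015 ≈ -1.1626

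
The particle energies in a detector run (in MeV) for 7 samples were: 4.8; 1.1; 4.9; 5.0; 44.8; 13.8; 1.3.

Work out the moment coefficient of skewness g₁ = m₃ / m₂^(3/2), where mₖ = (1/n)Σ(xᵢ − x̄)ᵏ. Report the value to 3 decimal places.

x̄ = (4.8 + 1.1 + 4.9 + 5.0 + 44.8 + 13.8 + 1.3) / 7 = 10.8143
deviations (xᵢ − x̄): -6.0143, -9.7143, -5.9143, -5.8143, 33.9857, 2.9857, -9.5143
Σ(xᵢ − x̄)² = 1453.7886 ⇒ m₂ = 1453.7886/7 = 207.68408
Σ(xᵢ − x̄)³ = 36882.1558 ⇒ m₃ = 36882.1558/7 = 5268.87939
m₂^(3/2) = 207.68408^(1.5) = 2992.98690
g₁ = m₃ / m₂^(3/2) = 5268.87939 / 2992.98690 ≈ 1.760

1.760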